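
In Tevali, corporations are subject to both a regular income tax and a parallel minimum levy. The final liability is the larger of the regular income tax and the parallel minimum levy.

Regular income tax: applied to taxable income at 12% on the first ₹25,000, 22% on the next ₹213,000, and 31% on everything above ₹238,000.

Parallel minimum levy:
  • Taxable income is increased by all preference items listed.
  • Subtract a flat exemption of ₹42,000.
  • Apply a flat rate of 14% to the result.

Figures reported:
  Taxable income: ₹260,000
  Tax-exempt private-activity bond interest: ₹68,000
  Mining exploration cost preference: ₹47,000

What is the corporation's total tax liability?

₹56,680

Parallel minimum levy:
  Adjusted income: ₹260,000 + ₹68,000 + ₹47,000 = ₹375,000
  Less exemption ₹42,000 → base ₹333,000
  ₹333,000 × 14% = ₹46,620

Regular income tax:
  ₹25,000 × 12% = ₹3,000
  ₹213,000 × 22% = ₹46,860
  ₹22,000 × 31% = ₹6,820
  → ₹56,680

₹56,680 > ₹46,620, so the regular income tax governs.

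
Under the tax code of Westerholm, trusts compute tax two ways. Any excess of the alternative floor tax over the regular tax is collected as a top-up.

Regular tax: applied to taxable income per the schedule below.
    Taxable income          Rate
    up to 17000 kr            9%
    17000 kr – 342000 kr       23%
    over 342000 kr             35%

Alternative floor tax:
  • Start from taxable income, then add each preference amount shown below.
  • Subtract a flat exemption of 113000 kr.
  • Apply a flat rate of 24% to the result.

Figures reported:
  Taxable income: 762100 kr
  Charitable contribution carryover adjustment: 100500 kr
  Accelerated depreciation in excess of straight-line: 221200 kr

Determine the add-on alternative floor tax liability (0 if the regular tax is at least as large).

Alternative floor tax:
  Adjusted income: 762100 kr + 100500 kr + 221200 kr = 1083800 kr
  Less exemption 113000 kr → base 970800 kr
  970800 kr × 24% = 232992 kr

Regular tax:
  17000 kr × 9% = 1530 kr
  325000 kr × 23% = 74750 kr
  420100 kr × 35% = 147035 kr
  → 223315 kr

Excess of alternative floor tax over regular tax: 232992 kr − 223315 kr = 9677 kr.

9677 kr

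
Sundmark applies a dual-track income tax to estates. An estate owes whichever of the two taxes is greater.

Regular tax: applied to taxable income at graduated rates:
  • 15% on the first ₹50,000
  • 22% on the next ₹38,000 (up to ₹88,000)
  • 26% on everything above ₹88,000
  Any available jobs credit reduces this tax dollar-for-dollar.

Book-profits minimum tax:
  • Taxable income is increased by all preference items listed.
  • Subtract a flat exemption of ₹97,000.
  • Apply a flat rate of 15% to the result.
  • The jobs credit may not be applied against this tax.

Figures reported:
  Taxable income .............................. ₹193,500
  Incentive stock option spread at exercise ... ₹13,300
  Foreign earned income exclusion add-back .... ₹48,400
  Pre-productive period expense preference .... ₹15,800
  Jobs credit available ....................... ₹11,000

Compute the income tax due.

₹32,290

Book-profits minimum tax:
  Adjusted income: ₹193,500 + ₹13,300 + ₹48,400 + ₹15,800 = ₹271,000
  Less exemption ₹97,000 → base ₹174,000
  ₹174,000 × 15% = ₹26,100

Regular tax:
  ₹50,000 × 15% = ₹7,500
  ₹38,000 × 22% = ₹8,360
  ₹105,500 × 26% = ₹27,430
  → ₹43,290
  Less jobs credit ₹11,000 → ₹32,290

₹32,290 > ₹26,100, so the regular tax governs.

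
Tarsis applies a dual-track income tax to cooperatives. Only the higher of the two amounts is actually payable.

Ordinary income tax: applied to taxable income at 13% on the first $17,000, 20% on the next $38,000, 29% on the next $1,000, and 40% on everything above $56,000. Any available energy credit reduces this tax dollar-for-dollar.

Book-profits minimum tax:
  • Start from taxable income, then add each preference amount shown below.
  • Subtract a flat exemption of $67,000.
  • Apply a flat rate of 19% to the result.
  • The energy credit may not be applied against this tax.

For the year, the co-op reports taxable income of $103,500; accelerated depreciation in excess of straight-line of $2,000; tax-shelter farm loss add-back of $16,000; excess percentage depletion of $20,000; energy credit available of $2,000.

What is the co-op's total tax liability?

Book-profits minimum tax:
  Adjusted income: $103,500 + $2,000 + $16,000 + $20,000 = $141,500
  Less exemption $67,000 → base $74,500
  $74,500 × 19% = $14,155

Ordinary income tax:
  $17,000 × 13% = $2,210
  $38,000 × 20% = $7,600
  $1,000 × 29% = $290
  $47,500 × 40% = $19,000
  → $29,100
  Less energy credit $2,000 → $27,100

$27,100 > $14,155, so the ordinary income tax governs.

$27,100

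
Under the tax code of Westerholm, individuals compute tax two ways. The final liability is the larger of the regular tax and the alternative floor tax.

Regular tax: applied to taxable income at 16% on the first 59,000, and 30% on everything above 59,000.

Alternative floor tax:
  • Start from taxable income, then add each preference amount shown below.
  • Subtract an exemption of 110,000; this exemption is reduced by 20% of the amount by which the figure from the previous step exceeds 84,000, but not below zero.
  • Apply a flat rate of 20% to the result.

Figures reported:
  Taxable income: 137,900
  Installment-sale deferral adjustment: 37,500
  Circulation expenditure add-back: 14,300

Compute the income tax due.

Alternative floor tax:
  Adjusted income: 137,900 + 37,500 + 14,300 = 189,700
  Exemption: 110,000 − 20% × (189,700 − 84,000) = 110,000 − 21,140 = 88,860
  Base: 189,700 − 88,860 = 100,840
  100,840 × 20% = 20,168

Regular tax:
  59,000 × 16% = 9,440
  78,900 × 30% = 23,670
  → 33,110

33,110 > 20,168, so the regular tax governs.

33,110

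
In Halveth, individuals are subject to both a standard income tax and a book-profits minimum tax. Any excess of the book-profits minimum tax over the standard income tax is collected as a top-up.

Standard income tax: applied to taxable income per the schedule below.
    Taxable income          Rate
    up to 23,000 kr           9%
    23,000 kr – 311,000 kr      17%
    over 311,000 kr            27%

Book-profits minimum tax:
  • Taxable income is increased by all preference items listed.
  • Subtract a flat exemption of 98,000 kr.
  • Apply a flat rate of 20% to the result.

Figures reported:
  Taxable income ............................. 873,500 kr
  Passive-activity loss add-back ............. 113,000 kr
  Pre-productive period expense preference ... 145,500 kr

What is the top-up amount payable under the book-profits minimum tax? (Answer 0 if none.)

Book-profits minimum tax:
  Adjusted income: 873,500 kr + 113,000 kr + 145,500 kr = 1,132,000 kr
  Less exemption 98,000 kr → base 1,034,000 kr
  1,034,000 kr × 20% = 206,800 kr

Standard income tax:
  23,000 kr × 9% = 2,070 kr
  288,000 kr × 17% = 48,960 kr
  562,500 kr × 27% = 151,875 kr
  → 202,905 kr

Excess of book-profits minimum tax over standard income tax: 206,800 kr − 202,905 kr = 3,895 kr.

3,895 kr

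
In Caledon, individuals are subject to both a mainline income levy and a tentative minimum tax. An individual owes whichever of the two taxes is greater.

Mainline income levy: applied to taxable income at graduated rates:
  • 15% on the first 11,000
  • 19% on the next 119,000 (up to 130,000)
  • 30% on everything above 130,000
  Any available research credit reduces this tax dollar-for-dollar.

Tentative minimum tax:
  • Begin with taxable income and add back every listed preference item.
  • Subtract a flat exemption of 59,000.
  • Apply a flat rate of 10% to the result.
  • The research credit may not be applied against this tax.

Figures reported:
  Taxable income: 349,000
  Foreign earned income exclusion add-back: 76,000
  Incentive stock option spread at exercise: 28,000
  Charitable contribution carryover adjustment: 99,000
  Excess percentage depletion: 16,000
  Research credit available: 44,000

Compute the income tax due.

50,900

Mainline income levy:
  11,000 × 15% = 1,650
  119,000 × 19% = 22,610
  219,000 × 30% = 65,700
  → 89,960
  Less research credit 44,000 → 45,960

Tentative minimum tax:
  Adjusted income: 349,000 + 76,000 + 28,000 + 99,000 + 16,000 = 568,000
  Less exemption 59,000 → base 509,000
  509,000 × 10% = 50,900

50,900 > 45,960, so the tentative minimum tax is the binding amount.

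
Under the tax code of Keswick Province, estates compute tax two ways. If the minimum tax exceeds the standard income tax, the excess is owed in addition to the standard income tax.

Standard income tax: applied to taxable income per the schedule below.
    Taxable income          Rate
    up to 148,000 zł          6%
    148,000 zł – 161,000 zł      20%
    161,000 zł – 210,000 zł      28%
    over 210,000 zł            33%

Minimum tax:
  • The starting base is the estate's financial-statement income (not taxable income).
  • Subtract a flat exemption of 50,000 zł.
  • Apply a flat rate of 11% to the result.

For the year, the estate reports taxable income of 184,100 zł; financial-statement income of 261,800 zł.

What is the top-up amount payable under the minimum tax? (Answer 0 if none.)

Standard income tax:
  148,000 zł × 6% = 8,880 zł
  13,000 zł × 20% = 2,600 zł
  23,100 zł × 28% = 6,468 zł
  → 17,948 zł

Minimum tax:
  Base (financial-statement income): 261,800 zł
  Less exemption 50,000 zł → base 211,800 zł
  211,800 zł × 11% = 23,298 zł

Excess of minimum tax over standard income tax: 23,298 zł − 17,948 zł = 5,350 zł.

5,350 zł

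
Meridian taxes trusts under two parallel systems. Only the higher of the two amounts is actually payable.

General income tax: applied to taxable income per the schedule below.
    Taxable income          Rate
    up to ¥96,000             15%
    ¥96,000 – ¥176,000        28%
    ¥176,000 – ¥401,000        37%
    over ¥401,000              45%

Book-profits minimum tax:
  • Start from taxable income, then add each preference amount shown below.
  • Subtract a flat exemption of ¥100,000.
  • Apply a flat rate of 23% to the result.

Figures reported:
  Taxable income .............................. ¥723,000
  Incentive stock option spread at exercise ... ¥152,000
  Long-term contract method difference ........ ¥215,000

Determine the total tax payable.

¥264,950

General income tax:
  ¥96,000 × 15% = ¥14,400
  ¥80,000 × 28% = ¥22,400
  ¥225,000 × 37% = ¥83,250
  ¥322,000 × 45% = ¥144,900
  → ¥264,950

Book-profits minimum tax:
  Adjusted income: ¥723,000 + ¥152,000 + ¥215,000 = ¥1,090,000
  Less exemption ¥100,000 → base ¥990,000
  ¥990,000 × 23% = ¥227,700

¥264,950 > ¥227,700, so the general income tax governs.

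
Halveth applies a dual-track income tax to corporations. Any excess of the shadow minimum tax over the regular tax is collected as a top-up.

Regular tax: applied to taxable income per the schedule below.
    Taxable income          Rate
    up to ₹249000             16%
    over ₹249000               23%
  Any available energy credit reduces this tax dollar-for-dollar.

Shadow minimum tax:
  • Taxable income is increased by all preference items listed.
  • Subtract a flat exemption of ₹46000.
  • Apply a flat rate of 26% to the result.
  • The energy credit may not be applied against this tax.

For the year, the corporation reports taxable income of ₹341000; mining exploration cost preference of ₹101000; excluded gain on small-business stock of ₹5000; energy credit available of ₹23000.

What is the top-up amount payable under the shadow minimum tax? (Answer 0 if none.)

₹66260

Regular tax:
  ₹249000 × 16% = ₹39840
  ₹92000 × 23% = ₹21160
  → ₹61000
  Less energy credit ₹23000 → ₹38000

Shadow minimum tax:
  Adjusted income: ₹341000 + ₹101000 + ₹5000 = ₹447000
  Less exemption ₹46000 → base ₹401000
  ₹401000 × 26% = ₹104260

Excess of shadow minimum tax over regular tax: ₹104260 − ₹38000 = ₹66260.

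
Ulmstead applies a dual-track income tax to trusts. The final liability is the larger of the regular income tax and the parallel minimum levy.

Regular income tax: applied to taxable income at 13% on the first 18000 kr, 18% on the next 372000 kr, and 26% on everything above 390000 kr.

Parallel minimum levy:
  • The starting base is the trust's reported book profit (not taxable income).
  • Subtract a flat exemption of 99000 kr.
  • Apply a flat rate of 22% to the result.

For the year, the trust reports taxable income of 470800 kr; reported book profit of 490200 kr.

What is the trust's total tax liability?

Parallel minimum levy:
  Base (reported book profit): 490200 kr
  Less exemption 99000 kr → base 391200 kr
  391200 kr × 22% = 86064 kr

Regular income tax:
  18000 kr × 13% = 2340 kr
  372000 kr × 18% = 66960 kr
  80800 kr × 26% = 21008 kr
  → 90308 kr

90308 kr > 86064 kr, so the regular income tax governs.

90308 kr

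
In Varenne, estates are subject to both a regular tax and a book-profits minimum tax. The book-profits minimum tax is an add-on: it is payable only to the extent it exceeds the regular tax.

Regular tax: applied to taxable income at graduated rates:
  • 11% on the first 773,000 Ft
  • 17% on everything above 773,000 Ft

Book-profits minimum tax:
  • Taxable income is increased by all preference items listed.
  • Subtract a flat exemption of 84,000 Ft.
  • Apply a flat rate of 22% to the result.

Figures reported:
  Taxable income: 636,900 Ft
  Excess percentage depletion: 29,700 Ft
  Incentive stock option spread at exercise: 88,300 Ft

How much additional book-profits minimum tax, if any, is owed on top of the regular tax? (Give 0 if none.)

77,539 Ft

Book-profits minimum tax:
  Adjusted income: 636,900 Ft + 29,700 Ft + 88,300 Ft = 754,900 Ft
  Less exemption 84,000 Ft → base 670,900 Ft
  670,900 Ft × 22% = 147,598 Ft

Regular tax:
  636,900 Ft × 11% = 70,059 Ft

Excess of book-profits minimum tax over regular tax: 147,598 Ft − 70,059 Ft = 77,539 Ft.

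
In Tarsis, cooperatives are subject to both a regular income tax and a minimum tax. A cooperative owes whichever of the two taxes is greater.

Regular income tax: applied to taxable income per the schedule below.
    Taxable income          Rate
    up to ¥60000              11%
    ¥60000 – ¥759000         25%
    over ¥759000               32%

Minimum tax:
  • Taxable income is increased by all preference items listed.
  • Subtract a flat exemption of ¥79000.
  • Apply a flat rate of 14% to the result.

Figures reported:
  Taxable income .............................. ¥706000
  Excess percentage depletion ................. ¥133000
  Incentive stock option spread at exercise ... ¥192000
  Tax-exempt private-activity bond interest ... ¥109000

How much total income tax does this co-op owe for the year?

Minimum tax:
  Adjusted income: ¥706000 + ¥133000 + ¥192000 + ¥109000 = ¥1140000
  Less exemption ¥79000 → base ¥1061000
  ¥1061000 × 14% = ¥148540

Regular income tax:
  ¥60000 × 11% = ¥6600
  ¥646000 × 25% = ¥161500
  → ¥168100

¥168100 > ¥148540, so the regular income tax governs.

¥168100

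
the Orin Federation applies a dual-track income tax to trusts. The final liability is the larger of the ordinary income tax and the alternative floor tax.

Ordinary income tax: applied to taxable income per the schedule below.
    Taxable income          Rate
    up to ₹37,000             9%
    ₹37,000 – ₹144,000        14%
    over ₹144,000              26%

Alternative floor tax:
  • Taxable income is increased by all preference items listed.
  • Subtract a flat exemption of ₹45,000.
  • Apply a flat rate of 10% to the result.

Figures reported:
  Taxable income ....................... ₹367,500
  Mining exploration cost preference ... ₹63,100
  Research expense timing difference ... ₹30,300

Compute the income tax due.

₹76,420

Ordinary income tax:
  ₹37,000 × 9% = ₹3,330
  ₹107,000 × 14% = ₹14,980
  ₹223,500 × 26% = ₹58,110
  → ₹76,420

Alternative floor tax:
  Adjusted income: ₹367,500 + ₹63,100 + ₹30,300 = ₹460,900
  Less exemption ₹45,000 → base ₹415,900
  ₹415,900 × 10% = ₹41,590

₹76,420 > ₹41,590, so the ordinary income tax governs.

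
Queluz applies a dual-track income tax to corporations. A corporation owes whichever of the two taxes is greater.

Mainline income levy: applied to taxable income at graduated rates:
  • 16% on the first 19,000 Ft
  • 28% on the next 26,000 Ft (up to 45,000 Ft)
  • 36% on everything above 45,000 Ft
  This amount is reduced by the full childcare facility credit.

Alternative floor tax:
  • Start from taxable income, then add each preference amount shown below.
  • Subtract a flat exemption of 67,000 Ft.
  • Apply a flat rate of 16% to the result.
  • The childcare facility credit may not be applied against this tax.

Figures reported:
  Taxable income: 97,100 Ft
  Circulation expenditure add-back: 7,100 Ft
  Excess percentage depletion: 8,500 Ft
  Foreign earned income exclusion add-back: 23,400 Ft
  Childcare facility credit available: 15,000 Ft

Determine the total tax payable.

Alternative floor tax:
  Adjusted income: 97,100 Ft + 7,100 Ft + 8,500 Ft + 23,400 Ft = 136,100 Ft
  Less exemption 67,000 Ft → base 69,100 Ft
  69,100 Ft × 16% = 11,056 Ft

Mainline income levy:
  19,000 Ft × 16% = 3,040 Ft
  26,000 Ft × 28% = 7,280 Ft
  52,100 Ft × 36% = 18,756 Ft
  → 29,076 Ft
  Less childcare facility credit 15,000 Ft → 14,076 Ft

14,076 Ft > 11,056 Ft, so the mainline income levy governs.

14,076 Ft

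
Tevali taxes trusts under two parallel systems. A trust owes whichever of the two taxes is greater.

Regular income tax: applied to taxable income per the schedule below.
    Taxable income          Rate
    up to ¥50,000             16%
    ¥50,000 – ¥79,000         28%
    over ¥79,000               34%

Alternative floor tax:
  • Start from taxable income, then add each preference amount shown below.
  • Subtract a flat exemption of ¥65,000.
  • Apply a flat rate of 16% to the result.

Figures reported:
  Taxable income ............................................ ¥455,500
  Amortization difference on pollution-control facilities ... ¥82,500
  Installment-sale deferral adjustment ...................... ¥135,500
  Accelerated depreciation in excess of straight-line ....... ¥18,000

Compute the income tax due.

¥144,130

Alternative floor tax:
  Adjusted income: ¥455,500 + ¥82,500 + ¥135,500 + ¥18,000 = ¥691,500
  Less exemption ¥65,000 → base ¥626,500
  ¥626,500 × 16% = ¥100,240

Regular income tax:
  ¥50,000 × 16% = ¥8,000
  ¥29,000 × 28% = ¥8,120
  ¥376,500 × 34% = ¥128,010
  → ¥144,130

¥144,130 > ¥100,240, so the regular income tax governs.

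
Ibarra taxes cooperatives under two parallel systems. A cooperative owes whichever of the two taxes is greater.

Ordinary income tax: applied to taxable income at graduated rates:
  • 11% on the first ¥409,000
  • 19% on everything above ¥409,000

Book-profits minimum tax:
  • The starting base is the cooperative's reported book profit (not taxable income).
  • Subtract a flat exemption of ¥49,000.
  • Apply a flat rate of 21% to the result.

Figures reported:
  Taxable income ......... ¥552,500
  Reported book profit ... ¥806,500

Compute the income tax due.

¥159,075

Book-profits minimum tax:
  Base (reported book profit): ¥806,500
  Less exemption ¥49,000 → base ¥757,500
  ¥757,500 × 21% = ¥159,075

Ordinary income tax:
  ¥409,000 × 11% = ¥44,990
  ¥143,500 × 19% = ¥27,265
  → ¥72,255

¥159,075 > ¥72,255, so the book-profits minimum tax is the binding amount.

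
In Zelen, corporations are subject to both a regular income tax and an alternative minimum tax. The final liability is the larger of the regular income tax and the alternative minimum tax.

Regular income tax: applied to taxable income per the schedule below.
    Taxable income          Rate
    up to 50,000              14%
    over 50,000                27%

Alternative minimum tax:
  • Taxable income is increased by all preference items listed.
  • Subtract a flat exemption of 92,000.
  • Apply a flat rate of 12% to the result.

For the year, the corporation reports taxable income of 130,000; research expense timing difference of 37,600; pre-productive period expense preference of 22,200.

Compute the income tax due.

Regular income tax:
  50,000 × 14% = 7,000
  80,000 × 27% = 21,600
  → 28,600

Alternative minimum tax:
  Adjusted income: 130,000 + 37,600 + 22,200 = 189,800
  Less exemption 92,000 → base 97,800
  97,800 × 12% = 11,736

28,600 > 11,736, so the regular income tax governs.

28,600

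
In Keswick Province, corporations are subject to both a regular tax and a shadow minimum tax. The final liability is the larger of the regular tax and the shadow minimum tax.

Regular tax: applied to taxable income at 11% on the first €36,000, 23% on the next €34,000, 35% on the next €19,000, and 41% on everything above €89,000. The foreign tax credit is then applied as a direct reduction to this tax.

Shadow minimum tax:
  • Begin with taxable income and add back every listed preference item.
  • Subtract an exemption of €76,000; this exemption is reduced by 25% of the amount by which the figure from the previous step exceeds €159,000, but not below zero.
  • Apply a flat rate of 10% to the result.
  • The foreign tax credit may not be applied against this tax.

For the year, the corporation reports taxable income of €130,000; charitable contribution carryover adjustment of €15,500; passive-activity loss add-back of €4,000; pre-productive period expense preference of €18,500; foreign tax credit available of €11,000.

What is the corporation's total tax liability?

€24,240

Regular tax:
  €36,000 × 11% = €3,960
  €34,000 × 23% = €7,820
  €19,000 × 35% = €6,650
  €41,000 × 41% = €16,810
  → €35,240
  Less foreign tax credit €11,000 → €24,240

Shadow minimum tax:
  Adjusted income: €130,000 + €15,500 + €4,000 + €18,500 = €168,000
  Exemption: €76,000 − 25% × (€168,000 − €159,000) = €76,000 − €2,250 = €73,750
  Base: €168,000 − €73,750 = €94,250
  €94,250 × 10% = €9,425

€24,240 > €9,425, so the regular tax governs.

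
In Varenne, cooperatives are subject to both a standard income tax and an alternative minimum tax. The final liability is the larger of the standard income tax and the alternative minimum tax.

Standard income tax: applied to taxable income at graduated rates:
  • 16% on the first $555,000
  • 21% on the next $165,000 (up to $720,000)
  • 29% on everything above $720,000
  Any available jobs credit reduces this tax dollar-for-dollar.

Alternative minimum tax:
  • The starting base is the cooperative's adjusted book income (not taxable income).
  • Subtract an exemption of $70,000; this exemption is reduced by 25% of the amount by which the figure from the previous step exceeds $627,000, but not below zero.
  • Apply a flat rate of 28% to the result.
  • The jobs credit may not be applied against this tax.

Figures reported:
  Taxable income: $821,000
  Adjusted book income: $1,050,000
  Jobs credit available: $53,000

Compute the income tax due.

Standard income tax:
  $555,000 × 16% = $88,800
  $165,000 × 21% = $34,650
  $101,000 × 29% = $29,290
  → $152,740
  Less jobs credit $53,000 → $99,740

Alternative minimum tax:
  Base (adjusted book income): $1,050,000
  Exemption: 25% × ($1,050,000 − $627,000) = $105,750 ≥ $70,000, so the exemption is fully phased out
  Base: $1,050,000 − $0 = $1,050,000
  $1,050,000 × 28% = $294,000

$294,000 > $99,740, so the alternative minimum tax is the binding amount.

$294,000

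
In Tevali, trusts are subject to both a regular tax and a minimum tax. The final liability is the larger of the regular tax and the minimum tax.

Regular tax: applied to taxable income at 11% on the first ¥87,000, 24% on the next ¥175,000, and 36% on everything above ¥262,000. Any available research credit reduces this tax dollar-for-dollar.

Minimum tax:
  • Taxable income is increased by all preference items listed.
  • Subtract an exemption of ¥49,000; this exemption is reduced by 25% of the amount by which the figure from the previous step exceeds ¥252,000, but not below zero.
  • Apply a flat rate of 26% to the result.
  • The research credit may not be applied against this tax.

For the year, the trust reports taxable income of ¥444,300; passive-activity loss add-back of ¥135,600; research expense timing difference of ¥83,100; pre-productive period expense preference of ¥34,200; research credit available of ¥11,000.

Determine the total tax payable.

¥181,272

Minimum tax:
  Adjusted income: ¥444,300 + ¥135,600 + ¥83,100 + ¥34,200 = ¥697,200
  Exemption: 25% × (¥697,200 − ¥252,000) = ¥111,300 ≥ ¥49,000, so the exemption is fully phased out
  Base: ¥697,200 − ¥0 = ¥697,200
  ¥697,200 × 26% = ¥181,272

Regular tax:
  ¥87,000 × 11% = ¥9,570
  ¥175,000 × 24% = ¥42,000
  ¥182,300 × 36% = ¥65,628
  → ¥117,198
  Less research credit ¥11,000 → ¥106,198

¥181,272 > ¥106,198, so the minimum tax is the binding amount.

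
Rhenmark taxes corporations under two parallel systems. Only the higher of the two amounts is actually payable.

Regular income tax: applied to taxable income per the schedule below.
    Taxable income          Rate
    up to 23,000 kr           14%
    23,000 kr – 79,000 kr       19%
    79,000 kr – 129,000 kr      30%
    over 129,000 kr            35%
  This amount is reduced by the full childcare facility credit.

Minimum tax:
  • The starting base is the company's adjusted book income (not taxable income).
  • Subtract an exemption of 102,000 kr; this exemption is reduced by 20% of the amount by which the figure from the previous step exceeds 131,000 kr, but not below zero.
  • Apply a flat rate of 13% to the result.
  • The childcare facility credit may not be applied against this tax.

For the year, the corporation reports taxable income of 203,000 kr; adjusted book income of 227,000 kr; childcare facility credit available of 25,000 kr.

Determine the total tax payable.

Regular income tax:
  23,000 kr × 14% = 3,220 kr
  56,000 kr × 19% = 10,640 kr
  50,000 kr × 30% = 15,000 kr
  74,000 kr × 35% = 25,900 kr
  → 54,760 kr
  Less childcare facility credit 25,000 kr → 29,760 kr

Minimum tax:
  Base (adjusted book income): 227,000 kr
  Exemption: 102,000 kr − 20% × (227,000 kr − 131,000 kr) = 102,000 kr − 19,200 kr = 82,800 kr
  Base: 227,000 kr − 82,800 kr = 144,200 kr
  144,200 kr × 13% = 18,746 kr

29,760 kr > 18,746 kr, so the regular income tax governs.

29,760 kr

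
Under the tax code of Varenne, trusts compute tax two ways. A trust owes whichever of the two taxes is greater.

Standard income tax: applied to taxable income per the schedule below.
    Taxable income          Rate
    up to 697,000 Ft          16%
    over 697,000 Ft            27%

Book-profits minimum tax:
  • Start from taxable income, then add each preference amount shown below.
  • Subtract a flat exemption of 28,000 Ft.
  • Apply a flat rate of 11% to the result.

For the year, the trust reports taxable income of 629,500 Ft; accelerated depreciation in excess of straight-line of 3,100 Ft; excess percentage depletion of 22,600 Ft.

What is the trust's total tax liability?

Book-profits minimum tax:
  Adjusted income: 629,500 Ft + 3,100 Ft + 22,600 Ft = 655,200 Ft
  Less exemption 28,000 Ft → base 627,200 Ft
  627,200 Ft × 11% = 68,992 Ft

Standard income tax:
  629,500 Ft × 16% = 100,720 Ft

100,720 Ft > 68,992 Ft, so the standard income tax governs.

100,720 Ft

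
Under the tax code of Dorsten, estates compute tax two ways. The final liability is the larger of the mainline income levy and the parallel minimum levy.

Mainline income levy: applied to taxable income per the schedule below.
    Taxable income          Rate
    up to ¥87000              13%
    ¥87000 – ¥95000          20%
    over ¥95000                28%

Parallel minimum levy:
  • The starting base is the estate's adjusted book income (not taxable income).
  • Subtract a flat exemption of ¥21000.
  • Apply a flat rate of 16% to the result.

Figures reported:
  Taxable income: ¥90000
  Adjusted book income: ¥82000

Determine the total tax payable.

Parallel minimum levy:
  Base (adjusted book income): ¥82000
  Less exemption ¥21000 → base ¥61000
  ¥61000 × 16% = ¥9760

Mainline income levy:
  ¥87000 × 13% = ¥11310
  ¥3000 × 20% = ¥600
  → ¥11910

¥11910 > ¥9760, so the mainline income levy governs.

¥11910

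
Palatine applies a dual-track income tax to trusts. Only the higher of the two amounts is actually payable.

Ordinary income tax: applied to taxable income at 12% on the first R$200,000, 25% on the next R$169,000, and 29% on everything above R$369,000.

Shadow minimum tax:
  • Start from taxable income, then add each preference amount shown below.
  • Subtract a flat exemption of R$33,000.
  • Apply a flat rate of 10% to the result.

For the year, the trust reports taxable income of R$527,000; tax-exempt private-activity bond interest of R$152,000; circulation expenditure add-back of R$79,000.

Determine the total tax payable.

Shadow minimum tax:
  Adjusted income: R$527,000 + R$152,000 + R$79,000 = R$758,000
  Less exemption R$33,000 → base R$725,000
  R$725,000 × 10% = R$72,500

Ordinary income tax:
  R$200,000 × 12% = R$24,000
  R$169,000 × 25% = R$42,250
  R$158,000 × 29% = R$45,820
  → R$112,070

R$112,070 > R$72,500, so the ordinary income tax governs.

R$112,070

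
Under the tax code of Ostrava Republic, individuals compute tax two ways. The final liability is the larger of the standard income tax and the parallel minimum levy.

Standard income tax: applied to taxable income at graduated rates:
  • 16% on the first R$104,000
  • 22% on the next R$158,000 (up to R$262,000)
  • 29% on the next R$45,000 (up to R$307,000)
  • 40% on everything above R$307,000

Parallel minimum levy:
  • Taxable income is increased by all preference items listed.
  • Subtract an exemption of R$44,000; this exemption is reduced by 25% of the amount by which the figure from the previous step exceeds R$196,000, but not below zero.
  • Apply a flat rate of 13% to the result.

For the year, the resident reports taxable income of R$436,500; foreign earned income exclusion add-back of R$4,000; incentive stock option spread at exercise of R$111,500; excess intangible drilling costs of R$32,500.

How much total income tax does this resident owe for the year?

R$116,250

Parallel minimum levy:
  Adjusted income: R$436,500 + R$4,000 + R$111,500 + R$32,500 = R$584,500
  Exemption: 25% × (R$584,500 − R$196,000) = R$97,125 ≥ R$44,000, so the exemption is fully phased out
  Base: R$584,500 − R$0 = R$584,500
  R$584,500 × 13% = R$75,985

Standard income tax:
  R$104,000 × 16% = R$16,640
  R$158,000 × 22% = R$34,760
  R$45,000 × 29% = R$13,050
  R$129,500 × 40% = R$51,800
  → R$116,250

R$116,250 > R$75,985, so the standard income tax governs.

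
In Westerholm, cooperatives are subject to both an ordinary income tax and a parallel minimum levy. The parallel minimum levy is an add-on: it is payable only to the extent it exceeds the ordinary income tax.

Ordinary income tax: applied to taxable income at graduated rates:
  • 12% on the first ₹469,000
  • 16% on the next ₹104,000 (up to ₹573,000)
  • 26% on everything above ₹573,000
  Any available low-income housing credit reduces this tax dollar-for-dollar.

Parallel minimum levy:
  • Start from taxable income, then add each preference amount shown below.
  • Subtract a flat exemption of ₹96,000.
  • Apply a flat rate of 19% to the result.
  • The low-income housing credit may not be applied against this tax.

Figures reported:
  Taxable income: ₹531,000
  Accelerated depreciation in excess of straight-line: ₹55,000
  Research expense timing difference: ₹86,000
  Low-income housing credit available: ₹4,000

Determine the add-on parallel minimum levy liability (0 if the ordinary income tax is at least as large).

₹47,240

Parallel minimum levy:
  Adjusted income: ₹531,000 + ₹55,000 + ₹86,000 = ₹672,000
  Less exemption ₹96,000 → base ₹576,000
  ₹576,000 × 19% = ₹109,440

Ordinary income tax:
  ₹469,000 × 12% = ₹56,280
  ₹62,000 × 16% = ₹9,920
  → ₹66,200
  Less low-income housing credit ₹4,000 → ₹62,200

Excess of parallel minimum levy over ordinary income tax: ₹109,440 − ₹62,200 = ₹47,240.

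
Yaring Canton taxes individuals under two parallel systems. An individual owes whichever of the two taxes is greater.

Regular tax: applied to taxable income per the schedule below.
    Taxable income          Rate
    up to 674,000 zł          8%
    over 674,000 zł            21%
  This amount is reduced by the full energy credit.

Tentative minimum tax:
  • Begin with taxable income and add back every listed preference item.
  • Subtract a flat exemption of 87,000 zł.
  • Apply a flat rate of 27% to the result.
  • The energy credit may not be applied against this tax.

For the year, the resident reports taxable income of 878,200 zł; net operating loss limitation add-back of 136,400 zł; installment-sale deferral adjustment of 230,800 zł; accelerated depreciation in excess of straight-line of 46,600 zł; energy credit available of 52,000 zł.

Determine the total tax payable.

325,350 zł

Regular tax:
  674,000 zł × 8% = 53,920 zł
  204,200 zł × 21% = 42,882 zł
  → 96,802 zł
  Less energy credit 52,000 zł → 44,802 zł

Tentative minimum tax:
  Adjusted income: 878,200 zł + 136,400 zł + 230,800 zł + 46,600 zł = 1,292,000 zł
  Less exemption 87,000 zł → base 1,205,000 zł
  1,205,000 zł × 27% = 325,350 zł

325,350 zł > 44,802 zł, so the tentative minimum tax is the binding amount.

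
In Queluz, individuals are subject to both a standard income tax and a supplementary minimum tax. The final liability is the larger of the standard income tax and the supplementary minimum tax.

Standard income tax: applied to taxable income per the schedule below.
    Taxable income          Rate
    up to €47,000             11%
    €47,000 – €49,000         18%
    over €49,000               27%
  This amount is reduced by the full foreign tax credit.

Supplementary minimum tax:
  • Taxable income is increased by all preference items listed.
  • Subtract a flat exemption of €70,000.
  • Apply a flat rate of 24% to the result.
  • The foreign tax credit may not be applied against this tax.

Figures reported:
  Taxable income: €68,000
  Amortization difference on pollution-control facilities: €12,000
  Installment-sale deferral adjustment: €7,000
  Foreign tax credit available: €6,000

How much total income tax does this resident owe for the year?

Supplementary minimum tax:
  Adjusted income: €68,000 + €12,000 + €7,000 = €87,000
  Less exemption €70,000 → base €17,000
  €17,000 × 24% = €4,080

Standard income tax:
  €47,000 × 11% = €5,170
  €2,000 × 18% = €360
  €19,000 × 27% = €5,130
  → €10,660
  Less foreign tax credit €6,000 → €4,660

€4,660 > €4,080, so the standard income tax governs.

€4,660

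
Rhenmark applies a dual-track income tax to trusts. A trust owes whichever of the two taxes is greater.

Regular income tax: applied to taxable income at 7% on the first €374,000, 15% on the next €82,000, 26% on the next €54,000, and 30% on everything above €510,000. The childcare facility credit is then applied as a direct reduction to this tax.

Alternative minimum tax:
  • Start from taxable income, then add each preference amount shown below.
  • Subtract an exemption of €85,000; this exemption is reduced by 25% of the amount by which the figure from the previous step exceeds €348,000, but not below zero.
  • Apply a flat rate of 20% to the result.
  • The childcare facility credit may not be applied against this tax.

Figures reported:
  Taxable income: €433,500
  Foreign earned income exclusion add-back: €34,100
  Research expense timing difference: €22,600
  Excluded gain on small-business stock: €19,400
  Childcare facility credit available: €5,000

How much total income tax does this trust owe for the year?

€93,000

Regular income tax:
  €374,000 × 7% = €26,180
  €59,500 × 15% = €8,925
  → €35,105
  Less childcare facility credit €5,000 → €30,105

Alternative minimum tax:
  Adjusted income: €433,500 + €34,100 + €22,600 + €19,400 = €509,600
  Exemption: €85,000 − 25% × (€509,600 − €348,000) = €85,000 − €40,400 = €44,600
  Base: €509,600 − €44,600 = €465,000
  €465,000 × 20% = €93,000

€93,000 > €30,105, so the alternative minimum tax is the binding amount.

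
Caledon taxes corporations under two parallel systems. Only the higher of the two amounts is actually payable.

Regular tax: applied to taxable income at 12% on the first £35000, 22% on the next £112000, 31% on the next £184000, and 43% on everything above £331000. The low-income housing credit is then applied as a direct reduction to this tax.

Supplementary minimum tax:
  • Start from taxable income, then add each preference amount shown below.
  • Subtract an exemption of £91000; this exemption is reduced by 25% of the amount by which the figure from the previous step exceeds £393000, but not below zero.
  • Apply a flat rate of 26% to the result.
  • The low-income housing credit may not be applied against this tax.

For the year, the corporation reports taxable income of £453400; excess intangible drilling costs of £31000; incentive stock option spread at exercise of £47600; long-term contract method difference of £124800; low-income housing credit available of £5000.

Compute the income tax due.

£164255

Regular tax:
  £35000 × 12% = £4200
  £112000 × 22% = £24640
  £184000 × 31% = £57040
  £122400 × 43% = £52632
  → £138512
  Less low-income housing credit £5000 → £133512

Supplementary minimum tax:
  Adjusted income: £453400 + £31000 + £47600 + £124800 = £656800
  Exemption: £91000 − 25% × (£656800 − £393000) = £91000 − £65950 = £25050
  Base: £656800 − £25050 = £631750
  £631750 × 26% = £164255

£164255 > £133512, so the supplementary minimum tax is the binding amount.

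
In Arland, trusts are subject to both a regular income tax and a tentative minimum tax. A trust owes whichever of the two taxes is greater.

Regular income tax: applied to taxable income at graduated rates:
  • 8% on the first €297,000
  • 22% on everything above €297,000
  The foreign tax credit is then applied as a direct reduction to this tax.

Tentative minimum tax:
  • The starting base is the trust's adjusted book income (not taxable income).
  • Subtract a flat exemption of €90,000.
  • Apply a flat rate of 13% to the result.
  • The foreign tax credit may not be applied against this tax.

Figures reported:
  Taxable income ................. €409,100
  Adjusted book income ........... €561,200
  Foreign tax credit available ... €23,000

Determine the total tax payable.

€61,256

Tentative minimum tax:
  Base (adjusted book income): €561,200
  Less exemption €90,000 → base €471,200
  €471,200 × 13% = €61,256

Regular income tax:
  €297,000 × 8% = €23,760
  €112,100 × 22% = €24,662
  → €48,422
  Less foreign tax credit €23,000 → €25,422

€61,256 > €25,422, so the tentative minimum tax is the binding amount.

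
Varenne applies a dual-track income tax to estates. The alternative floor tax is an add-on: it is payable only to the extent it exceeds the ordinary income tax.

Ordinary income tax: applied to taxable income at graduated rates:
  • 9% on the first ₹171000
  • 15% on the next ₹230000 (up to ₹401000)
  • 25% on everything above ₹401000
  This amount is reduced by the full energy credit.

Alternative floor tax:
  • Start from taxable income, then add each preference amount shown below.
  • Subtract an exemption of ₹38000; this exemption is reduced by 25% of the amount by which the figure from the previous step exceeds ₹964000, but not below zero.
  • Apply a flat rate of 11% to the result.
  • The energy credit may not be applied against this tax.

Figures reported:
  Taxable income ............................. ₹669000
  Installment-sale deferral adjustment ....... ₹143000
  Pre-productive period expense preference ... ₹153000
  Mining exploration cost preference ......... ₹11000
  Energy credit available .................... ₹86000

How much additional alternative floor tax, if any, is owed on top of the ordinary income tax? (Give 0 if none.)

Ordinary income tax:
  ₹171000 × 9% = ₹15390
  ₹230000 × 15% = ₹34500
  ₹268000 × 25% = ₹67000
  → ₹116890
  Less energy credit ₹86000 → ₹30890

Alternative floor tax:
  Adjusted income: ₹669000 + ₹143000 + ₹153000 + ₹11000 = ₹976000
  Exemption: ₹38000 − 25% × (₹976000 − ₹964000) = ₹38000 − ₹3000 = ₹35000
  Base: ₹976000 − ₹35000 = ₹941000
  ₹941000 × 11% = ₹103510

Excess of alternative floor tax over ordinary income tax: ₹103510 − ₹30890 = ₹72620.

₹72620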